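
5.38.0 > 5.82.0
False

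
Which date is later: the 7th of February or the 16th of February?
the 16th of February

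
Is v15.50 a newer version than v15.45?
Yes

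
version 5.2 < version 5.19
True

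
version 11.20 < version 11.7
False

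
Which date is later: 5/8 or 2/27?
5/8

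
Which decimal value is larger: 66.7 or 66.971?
66.971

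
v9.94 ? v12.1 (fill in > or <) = <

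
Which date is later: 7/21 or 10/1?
10/1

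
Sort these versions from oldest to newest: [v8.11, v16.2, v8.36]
[v8.11, v8.36, v16.2]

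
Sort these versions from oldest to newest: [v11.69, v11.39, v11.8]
[v11.8, v11.39, v11.69]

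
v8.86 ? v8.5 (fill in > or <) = >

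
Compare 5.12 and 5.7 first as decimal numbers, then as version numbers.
As decimals: 5.12 < 5.7. As versions: v5.12 > v5.7 (minor version 12 > 7).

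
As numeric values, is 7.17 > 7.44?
False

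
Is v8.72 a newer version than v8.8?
Yes. Version numbers are compared segment by segment as integers, not as decimals: minor version 72 > 8, so v8.72 > v8.8 (even though the decimal 8.72 < 8.8).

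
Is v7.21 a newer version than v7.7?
Yes. Version numbers are compared segment by segment as integers, not as decimals: minor version 21 > 7, so v7.21 > v7.7 (even though the decimal 7.21 < 7.7).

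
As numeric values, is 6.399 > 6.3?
True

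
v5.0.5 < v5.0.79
True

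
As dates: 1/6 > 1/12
False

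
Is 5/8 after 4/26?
Yes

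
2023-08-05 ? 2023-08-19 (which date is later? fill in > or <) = <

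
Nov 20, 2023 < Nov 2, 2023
False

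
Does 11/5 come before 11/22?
Yes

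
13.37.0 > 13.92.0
False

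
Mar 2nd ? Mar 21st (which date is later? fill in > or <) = <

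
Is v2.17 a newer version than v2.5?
Yes. Version numbers are compared segment by segment as integers, not as decimals: minor version 17 > 5, so v2.17 > v2.5 (even though the decimal 2.17 < 2.5).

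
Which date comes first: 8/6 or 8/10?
8/6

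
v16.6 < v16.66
True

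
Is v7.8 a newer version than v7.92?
No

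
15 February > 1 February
True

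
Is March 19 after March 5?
Yes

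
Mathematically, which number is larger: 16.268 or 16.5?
16.5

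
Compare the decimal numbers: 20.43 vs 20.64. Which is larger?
20.64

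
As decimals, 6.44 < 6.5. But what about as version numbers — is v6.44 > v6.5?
True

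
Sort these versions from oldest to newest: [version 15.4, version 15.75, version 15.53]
[version 15.4, version 15.53, version 15.75]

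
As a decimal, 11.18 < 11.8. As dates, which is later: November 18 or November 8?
November 18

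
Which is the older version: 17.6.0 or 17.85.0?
17.6.0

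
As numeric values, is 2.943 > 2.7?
True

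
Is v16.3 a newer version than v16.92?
No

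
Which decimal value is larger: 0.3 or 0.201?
0.3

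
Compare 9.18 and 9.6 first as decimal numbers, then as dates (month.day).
As decimals: 9.18 < 9.6. As dates: 9/18 is later than 9/6 (day 18 > day 6).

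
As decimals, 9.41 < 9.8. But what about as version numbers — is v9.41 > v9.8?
True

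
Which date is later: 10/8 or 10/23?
10/23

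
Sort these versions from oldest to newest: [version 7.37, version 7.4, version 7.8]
[version 7.4, version 7.8, version 7.37]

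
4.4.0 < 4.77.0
True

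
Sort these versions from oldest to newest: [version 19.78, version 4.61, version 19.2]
[version 4.61, version 19.2, version 19.78]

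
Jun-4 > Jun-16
False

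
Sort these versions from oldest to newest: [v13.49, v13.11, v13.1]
[v13.1, v13.11, v13.49]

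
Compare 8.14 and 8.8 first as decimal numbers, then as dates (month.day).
As decimals: 8.14 < 8.8. As dates: 8/14 is later than 8/8 (day 14 > day 8).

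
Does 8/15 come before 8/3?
No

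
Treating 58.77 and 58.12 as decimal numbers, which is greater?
58.77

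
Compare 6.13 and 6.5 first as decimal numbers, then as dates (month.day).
As decimals: 6.13 < 6.5. As dates: 6/13 is later than 6/5 (day 13 > day 5).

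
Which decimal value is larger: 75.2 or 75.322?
75.322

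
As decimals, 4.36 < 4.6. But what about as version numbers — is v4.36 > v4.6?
True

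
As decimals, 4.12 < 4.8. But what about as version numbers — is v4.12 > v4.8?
True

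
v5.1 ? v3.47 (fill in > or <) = >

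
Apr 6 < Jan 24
False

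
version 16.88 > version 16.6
True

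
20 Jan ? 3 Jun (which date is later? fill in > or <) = <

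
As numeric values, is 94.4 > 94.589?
False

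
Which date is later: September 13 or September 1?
September 13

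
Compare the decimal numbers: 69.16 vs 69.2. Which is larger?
69.2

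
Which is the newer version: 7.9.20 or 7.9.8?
7.9.20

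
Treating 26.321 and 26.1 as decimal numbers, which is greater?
26.321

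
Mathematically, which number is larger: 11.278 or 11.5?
11.5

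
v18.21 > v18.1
True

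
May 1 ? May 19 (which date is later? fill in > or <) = <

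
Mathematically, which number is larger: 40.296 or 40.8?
40.8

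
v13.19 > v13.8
True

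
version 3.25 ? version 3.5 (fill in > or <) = >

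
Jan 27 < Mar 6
True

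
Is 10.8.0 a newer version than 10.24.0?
No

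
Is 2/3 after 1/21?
Yes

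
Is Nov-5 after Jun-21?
Yes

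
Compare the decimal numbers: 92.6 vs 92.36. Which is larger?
92.6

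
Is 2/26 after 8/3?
No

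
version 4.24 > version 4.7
True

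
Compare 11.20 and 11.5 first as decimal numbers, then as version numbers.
As decimals: 11.20 < 11.5. As versions: v11.20 > v11.5 (minor version 20 > 5).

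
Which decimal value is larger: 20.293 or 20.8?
20.8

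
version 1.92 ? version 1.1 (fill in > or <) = >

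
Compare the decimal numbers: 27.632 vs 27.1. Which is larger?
27.632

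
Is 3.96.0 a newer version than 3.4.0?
Yes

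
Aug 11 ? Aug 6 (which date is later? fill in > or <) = >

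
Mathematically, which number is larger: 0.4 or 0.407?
0.407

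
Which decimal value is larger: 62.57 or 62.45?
62.57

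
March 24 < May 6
True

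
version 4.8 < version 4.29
True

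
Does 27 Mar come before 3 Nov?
Yes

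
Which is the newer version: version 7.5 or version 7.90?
version 7.90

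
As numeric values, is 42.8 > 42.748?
True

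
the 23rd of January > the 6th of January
True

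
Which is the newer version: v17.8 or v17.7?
v17.8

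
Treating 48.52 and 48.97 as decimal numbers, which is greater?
48.97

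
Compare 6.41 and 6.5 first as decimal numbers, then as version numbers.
As decimals: 6.41 < 6.5. As versions: v6.41 > v6.5 (minor version 41 > 5).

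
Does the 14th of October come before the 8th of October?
No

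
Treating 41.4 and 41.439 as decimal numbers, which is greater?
41.439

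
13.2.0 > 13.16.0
False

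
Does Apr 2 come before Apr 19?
Yes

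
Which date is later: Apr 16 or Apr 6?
Apr 16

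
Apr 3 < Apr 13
True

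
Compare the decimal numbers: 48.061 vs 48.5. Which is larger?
48.5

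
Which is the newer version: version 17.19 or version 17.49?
version 17.49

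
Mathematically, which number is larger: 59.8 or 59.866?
59.866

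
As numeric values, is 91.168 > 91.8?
False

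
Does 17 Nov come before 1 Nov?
No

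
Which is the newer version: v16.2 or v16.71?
v16.71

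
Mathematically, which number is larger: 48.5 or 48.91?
48.91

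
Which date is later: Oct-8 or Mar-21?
Oct-8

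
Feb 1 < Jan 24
False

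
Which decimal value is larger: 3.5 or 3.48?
3.5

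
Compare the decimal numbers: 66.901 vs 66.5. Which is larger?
66.901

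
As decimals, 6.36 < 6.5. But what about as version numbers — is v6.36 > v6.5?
True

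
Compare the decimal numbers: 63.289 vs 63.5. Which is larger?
63.5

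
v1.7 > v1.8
False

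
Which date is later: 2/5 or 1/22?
2/5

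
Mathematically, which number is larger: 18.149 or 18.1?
18.149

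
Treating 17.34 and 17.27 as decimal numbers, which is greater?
17.34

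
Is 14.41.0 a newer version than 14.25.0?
Yes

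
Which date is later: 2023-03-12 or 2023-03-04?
2023-03-12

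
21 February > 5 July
False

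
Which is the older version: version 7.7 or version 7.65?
version 7.7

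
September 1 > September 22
False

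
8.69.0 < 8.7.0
False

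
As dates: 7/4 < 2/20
False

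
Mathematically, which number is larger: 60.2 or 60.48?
60.48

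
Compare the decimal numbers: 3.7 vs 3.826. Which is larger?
3.826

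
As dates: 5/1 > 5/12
False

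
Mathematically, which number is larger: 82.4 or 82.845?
82.845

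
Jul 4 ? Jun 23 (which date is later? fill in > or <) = >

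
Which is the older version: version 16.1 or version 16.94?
version 16.1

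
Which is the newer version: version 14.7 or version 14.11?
version 14.11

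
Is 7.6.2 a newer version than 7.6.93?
No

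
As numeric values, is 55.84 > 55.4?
True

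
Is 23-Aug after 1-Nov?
No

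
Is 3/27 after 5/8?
No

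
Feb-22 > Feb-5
True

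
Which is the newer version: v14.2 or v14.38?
v14.38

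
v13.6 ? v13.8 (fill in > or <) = <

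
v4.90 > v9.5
False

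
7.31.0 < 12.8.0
True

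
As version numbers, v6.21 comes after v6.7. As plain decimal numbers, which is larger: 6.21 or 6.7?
6.7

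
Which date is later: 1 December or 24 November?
1 December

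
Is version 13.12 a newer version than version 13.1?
Yes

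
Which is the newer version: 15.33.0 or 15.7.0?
15.33.0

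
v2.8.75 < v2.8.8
False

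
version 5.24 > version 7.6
False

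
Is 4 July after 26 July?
No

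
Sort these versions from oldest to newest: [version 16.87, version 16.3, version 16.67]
[version 16.3, version 16.67, version 16.87]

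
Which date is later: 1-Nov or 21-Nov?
21-Nov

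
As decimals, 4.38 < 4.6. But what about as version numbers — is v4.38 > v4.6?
True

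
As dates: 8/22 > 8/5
True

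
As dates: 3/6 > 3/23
False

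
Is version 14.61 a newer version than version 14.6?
Yes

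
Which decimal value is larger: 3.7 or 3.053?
3.7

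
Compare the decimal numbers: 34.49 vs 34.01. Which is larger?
34.49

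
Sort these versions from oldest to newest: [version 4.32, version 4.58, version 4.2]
[version 4.2, version 4.32, version 4.58]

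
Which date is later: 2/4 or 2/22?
2/22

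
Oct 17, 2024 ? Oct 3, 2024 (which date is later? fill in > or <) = >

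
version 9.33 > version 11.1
False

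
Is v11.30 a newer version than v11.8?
Yes. Version numbers are compared segment by segment as integers, not as decimals: minor version 30 > 8, so v11.30 > v11.8 (even though the decimal 11.30 < 11.8).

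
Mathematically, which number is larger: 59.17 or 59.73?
59.73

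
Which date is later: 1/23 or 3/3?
3/3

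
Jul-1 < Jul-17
True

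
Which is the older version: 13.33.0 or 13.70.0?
13.33.0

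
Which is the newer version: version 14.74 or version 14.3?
version 14.74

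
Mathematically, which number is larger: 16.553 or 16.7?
16.7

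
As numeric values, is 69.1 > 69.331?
False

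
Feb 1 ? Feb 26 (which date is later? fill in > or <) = <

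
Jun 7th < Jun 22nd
True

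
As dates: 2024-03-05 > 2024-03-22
False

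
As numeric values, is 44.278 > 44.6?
False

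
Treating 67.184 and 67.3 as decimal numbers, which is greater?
67.3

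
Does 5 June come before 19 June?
Yes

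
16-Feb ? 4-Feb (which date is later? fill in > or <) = >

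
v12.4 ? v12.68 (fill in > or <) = <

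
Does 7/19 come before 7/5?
No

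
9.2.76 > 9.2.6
True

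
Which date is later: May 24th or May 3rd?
May 24th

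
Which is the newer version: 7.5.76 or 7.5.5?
7.5.76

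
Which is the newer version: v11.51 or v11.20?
v11.51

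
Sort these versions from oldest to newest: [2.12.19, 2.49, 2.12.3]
[2.12.3, 2.12.19, 2.49]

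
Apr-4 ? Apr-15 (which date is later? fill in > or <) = <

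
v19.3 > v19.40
False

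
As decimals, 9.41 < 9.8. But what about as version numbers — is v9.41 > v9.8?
True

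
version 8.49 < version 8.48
False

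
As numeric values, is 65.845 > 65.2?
True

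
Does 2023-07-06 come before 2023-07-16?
Yes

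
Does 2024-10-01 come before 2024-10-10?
Yes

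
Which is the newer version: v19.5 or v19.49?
v19.49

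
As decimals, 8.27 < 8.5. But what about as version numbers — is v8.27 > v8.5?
True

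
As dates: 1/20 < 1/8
False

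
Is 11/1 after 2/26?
Yes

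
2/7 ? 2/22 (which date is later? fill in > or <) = <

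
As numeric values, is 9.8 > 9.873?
False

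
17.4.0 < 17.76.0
True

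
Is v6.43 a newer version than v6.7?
Yes. Version numbers are compared segment by segment as integers, not as decimals: minor version 43 > 7, so v6.43 > v6.7 (even though the decimal 6.43 < 6.7).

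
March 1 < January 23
False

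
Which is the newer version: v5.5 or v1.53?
v5.5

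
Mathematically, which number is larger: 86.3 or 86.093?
86.3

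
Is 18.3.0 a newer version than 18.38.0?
No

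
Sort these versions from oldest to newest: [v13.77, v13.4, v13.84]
[v13.4, v13.77, v13.84]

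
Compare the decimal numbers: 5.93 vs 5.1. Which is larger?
5.93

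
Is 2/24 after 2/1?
Yes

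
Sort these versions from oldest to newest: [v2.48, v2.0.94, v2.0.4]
[v2.0.4, v2.0.94, v2.48]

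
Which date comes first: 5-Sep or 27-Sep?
5-Sep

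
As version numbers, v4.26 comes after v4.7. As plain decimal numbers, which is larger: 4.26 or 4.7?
4.7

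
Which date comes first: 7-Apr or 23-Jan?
23-Jan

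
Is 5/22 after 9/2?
No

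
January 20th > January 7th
True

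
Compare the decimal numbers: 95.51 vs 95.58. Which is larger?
95.58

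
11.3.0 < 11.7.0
True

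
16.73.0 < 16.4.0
False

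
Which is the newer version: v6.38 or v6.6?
v6.38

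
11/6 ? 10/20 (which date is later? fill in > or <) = >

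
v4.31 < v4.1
False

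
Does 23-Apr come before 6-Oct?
Yes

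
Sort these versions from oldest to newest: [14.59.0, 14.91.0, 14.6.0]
[14.6.0, 14.59.0, 14.91.0]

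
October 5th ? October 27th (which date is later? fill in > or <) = <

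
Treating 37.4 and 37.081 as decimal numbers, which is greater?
37.4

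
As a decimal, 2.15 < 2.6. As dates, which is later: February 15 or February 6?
February 15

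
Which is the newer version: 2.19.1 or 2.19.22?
2.19.22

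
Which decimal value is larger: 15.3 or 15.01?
15.3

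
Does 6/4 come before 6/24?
Yes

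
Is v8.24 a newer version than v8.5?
Yes. Version numbers are compared segment by segment as integers, not as decimals: minor version 24 > 5, so v8.24 > v8.5 (even though the decimal 8.24 < 8.5).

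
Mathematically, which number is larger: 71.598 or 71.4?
71.598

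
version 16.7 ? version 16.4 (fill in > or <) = >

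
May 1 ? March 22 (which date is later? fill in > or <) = >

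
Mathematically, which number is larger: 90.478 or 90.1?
90.478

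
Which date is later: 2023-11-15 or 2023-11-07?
2023-11-15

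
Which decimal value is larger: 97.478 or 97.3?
97.478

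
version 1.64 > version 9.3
False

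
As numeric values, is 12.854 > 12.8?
True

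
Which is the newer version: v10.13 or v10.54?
v10.54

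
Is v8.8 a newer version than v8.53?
No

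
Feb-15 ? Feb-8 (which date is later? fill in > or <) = >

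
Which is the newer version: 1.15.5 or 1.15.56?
1.15.56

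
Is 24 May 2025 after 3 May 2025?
Yes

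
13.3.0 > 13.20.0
False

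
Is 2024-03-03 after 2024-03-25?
No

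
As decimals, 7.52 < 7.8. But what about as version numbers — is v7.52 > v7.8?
True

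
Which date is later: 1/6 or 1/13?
1/13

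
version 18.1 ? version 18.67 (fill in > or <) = <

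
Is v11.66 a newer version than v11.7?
Yes. Version numbers are compared segment by segment as integers, not as decimals: minor version 66 > 7, so v11.66 > v11.7 (even though the decimal 11.66 < 11.7).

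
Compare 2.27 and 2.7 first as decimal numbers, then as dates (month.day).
As decimals: 2.27 < 2.7. As dates: 2/27 is later than 2/7 (day 27 > day 7).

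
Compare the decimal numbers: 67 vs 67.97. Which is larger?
67.97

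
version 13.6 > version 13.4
True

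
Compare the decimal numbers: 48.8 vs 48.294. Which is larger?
48.8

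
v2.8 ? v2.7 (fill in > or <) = >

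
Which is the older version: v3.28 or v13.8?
v3.28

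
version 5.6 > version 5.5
True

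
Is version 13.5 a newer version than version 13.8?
No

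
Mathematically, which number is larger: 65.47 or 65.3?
65.47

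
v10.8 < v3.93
False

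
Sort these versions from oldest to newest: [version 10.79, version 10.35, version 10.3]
[version 10.3, version 10.35, version 10.79]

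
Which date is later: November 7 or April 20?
November 7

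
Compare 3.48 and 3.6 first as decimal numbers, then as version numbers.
As decimals: 3.48 < 3.6. As versions: v3.48 > v3.6 (minor version 48 > 6).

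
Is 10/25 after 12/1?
No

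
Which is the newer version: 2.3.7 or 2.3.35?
2.3.35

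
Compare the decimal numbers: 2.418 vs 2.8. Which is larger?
2.8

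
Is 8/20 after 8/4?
Yes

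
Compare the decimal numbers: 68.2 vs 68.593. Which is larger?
68.593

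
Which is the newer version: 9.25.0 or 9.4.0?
9.25.0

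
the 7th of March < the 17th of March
True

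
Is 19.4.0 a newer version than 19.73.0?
No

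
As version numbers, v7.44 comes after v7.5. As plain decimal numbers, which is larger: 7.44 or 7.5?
7.5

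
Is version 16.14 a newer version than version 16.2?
Yes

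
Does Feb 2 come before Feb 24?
Yes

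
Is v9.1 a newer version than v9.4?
No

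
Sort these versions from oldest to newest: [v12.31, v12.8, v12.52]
[v12.8, v12.31, v12.52]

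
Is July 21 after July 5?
Yes. Day 21 comes after day 5 in July — this is a date comparison, not a decimal one (the decimal 7.21 would be smaller than 7.5).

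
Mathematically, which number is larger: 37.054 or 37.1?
37.1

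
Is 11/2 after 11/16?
No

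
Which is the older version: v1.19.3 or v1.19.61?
v1.19.3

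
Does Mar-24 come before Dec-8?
Yes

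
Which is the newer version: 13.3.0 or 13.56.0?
13.56.0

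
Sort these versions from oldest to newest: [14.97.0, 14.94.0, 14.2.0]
[14.2.0, 14.94.0, 14.97.0]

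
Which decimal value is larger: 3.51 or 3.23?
3.51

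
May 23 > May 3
True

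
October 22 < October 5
False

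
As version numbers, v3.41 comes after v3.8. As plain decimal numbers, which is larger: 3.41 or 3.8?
3.8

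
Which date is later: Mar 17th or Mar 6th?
Mar 17th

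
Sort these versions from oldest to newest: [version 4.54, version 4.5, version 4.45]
[version 4.5, version 4.45, version 4.54]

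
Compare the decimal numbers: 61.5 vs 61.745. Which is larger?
61.745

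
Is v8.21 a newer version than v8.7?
Yes. Version numbers are compared segment by segment as integers, not as decimals: minor version 21 > 7, so v8.21 > v8.7 (even though the decimal 8.21 < 8.7).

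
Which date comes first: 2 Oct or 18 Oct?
2 Oct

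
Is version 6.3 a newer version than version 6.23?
No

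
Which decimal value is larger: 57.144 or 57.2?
57.2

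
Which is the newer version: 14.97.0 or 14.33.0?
14.97.0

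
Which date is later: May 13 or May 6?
May 13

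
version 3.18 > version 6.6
False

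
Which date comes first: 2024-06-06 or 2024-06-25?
2024-06-06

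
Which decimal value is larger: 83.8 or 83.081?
83.8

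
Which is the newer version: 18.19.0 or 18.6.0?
18.19.0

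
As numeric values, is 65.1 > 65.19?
False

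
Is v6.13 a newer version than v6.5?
Yes. Version numbers are compared segment by segment as integers, not as decimals: minor version 13 > 5, so v6.13 > v6.5 (even though the decimal 6.13 < 6.5).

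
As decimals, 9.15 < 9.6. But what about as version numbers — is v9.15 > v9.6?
True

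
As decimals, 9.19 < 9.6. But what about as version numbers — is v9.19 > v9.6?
True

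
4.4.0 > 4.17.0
False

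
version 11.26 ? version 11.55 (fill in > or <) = <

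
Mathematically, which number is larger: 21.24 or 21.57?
21.57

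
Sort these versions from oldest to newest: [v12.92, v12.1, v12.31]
[v12.1, v12.31, v12.92]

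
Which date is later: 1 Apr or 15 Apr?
15 Apr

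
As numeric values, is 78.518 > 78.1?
True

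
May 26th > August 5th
False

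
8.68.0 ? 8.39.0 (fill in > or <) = >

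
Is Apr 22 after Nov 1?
No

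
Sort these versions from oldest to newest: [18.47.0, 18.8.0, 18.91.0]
[18.8.0, 18.47.0, 18.91.0]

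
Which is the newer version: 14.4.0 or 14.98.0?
14.98.0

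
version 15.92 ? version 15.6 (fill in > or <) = >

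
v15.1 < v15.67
True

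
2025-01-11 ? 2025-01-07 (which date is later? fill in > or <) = >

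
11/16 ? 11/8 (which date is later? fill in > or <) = >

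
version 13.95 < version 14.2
True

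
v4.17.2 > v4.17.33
False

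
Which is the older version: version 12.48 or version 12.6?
version 12.6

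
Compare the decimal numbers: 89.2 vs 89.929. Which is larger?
89.929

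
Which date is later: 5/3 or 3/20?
5/3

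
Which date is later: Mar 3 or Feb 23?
Mar 3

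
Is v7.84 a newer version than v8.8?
No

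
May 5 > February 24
True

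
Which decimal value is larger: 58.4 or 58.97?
58.97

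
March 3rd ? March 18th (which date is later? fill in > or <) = <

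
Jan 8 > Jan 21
False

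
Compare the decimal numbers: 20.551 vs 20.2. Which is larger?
20.551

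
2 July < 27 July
True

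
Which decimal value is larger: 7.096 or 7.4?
7.4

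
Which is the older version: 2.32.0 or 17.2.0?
2.32.0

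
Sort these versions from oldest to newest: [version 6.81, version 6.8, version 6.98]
[version 6.8, version 6.81, version 6.98]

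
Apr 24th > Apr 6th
True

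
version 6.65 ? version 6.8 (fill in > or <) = >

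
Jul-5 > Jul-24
False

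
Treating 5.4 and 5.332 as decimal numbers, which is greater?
5.4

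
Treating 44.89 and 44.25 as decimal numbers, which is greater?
44.89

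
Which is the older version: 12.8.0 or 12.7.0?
12.7.0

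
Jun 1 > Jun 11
False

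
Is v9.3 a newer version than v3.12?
Yes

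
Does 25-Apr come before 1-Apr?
No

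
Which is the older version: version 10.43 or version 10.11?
version 10.11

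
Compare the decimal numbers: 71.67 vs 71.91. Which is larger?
71.91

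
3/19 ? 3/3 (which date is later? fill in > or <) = >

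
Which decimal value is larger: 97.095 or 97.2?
97.2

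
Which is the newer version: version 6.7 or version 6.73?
version 6.73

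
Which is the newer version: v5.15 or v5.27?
v5.27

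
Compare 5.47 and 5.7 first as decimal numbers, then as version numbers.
As decimals: 5.47 < 5.7. As versions: v5.47 > v5.7 (minor version 47 > 7).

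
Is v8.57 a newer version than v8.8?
Yes. Version numbers are compared segment by segment as integers, not as decimals: minor version 57 > 8, so v8.57 > v8.8 (even though the decimal 8.57 < 8.8).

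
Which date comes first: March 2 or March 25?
March 2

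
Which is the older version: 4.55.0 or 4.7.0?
4.7.0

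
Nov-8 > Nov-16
False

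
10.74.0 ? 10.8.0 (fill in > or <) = >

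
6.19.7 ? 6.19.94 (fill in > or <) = <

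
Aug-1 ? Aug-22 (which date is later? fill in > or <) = <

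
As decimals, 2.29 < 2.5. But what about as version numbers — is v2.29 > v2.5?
True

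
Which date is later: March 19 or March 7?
March 19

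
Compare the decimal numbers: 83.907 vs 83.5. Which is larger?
83.907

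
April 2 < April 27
True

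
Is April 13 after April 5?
Yes. Day 13 comes after day 5 in April — this is a date comparison, not a decimal one (the decimal 4.13 would be smaller than 4.5).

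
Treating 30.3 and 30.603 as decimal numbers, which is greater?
30.603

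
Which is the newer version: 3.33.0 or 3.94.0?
3.94.0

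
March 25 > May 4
False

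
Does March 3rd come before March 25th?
Yes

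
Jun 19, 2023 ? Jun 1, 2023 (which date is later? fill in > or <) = >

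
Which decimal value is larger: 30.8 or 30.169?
30.8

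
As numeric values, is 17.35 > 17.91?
False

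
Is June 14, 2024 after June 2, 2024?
Yes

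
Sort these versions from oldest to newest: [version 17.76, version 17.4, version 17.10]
[version 17.4, version 17.10, version 17.76]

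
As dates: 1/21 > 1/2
True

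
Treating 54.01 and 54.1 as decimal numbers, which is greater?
54.1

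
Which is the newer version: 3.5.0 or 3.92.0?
3.92.0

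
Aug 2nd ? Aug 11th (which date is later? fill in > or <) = <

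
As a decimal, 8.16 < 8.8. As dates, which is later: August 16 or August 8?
August 16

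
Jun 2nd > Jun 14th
False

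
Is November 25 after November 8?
Yes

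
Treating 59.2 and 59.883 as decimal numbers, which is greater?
59.883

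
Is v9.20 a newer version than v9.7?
Yes. Version numbers are compared segment by segment as integers, not as decimals: minor version 20 > 7, so v9.20 > v9.7 (even though the decimal 9.20 < 9.7).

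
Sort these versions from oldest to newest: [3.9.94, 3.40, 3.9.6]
[3.9.6, 3.9.94, 3.40]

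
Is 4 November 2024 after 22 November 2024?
No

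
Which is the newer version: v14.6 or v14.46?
v14.46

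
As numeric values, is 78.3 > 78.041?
True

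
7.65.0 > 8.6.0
False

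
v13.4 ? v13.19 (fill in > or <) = <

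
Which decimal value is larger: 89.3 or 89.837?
89.837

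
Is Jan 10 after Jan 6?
Yes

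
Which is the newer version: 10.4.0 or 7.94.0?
10.4.0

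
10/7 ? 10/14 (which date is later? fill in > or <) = <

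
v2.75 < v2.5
False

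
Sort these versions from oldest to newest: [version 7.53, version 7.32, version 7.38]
[version 7.32, version 7.38, version 7.53]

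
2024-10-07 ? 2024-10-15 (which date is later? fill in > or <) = <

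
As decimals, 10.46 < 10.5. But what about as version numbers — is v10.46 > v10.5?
True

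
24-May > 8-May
True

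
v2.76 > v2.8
True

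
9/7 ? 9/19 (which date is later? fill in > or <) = <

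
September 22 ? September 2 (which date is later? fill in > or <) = >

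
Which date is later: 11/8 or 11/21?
11/21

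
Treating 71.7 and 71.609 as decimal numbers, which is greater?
71.7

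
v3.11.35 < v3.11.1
False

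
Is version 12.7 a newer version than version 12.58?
No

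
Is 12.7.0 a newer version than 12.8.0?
No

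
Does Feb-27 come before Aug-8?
Yes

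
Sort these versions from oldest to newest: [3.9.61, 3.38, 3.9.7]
[3.9.7, 3.9.61, 3.38]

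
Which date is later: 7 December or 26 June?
7 December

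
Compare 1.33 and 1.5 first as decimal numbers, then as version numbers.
As decimals: 1.33 < 1.5. As versions: v1.33 > v1.5 (minor version 33 > 5).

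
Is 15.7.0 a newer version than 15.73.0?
No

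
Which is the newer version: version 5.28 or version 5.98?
version 5.98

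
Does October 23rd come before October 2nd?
No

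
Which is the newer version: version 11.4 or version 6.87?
version 11.4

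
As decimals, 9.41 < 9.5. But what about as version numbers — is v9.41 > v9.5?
True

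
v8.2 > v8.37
False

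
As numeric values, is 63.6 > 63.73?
False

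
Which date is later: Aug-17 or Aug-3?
Aug-17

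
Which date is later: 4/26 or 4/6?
4/26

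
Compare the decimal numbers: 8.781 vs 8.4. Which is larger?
8.781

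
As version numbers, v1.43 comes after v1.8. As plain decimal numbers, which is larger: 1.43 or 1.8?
1.8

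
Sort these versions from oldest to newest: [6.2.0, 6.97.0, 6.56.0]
[6.2.0, 6.56.0, 6.97.0]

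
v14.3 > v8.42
True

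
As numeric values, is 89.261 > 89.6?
False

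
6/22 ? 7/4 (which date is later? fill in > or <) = <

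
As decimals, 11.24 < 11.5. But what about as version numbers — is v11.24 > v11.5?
True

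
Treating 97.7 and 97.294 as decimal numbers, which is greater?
97.7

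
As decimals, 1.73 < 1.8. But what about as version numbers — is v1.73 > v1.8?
True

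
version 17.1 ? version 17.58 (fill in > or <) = <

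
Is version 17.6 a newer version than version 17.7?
No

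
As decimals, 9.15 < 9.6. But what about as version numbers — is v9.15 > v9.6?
True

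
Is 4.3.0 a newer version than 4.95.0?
No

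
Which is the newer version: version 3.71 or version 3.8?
version 3.71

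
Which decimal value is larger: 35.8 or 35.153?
35.8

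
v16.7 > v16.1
True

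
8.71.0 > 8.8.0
True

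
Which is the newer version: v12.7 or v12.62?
v12.62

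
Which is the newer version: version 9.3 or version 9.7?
version 9.7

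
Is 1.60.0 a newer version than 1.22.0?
Yes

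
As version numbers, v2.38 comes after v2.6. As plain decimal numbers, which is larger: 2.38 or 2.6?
2.6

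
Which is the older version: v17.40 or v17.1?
v17.1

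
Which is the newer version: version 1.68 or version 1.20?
version 1.68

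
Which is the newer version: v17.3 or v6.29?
v17.3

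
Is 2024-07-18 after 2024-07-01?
Yes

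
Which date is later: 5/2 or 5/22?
5/22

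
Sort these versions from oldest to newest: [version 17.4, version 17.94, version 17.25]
[version 17.4, version 17.25, version 17.94]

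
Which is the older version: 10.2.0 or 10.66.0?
10.2.0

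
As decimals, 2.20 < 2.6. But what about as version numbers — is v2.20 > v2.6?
True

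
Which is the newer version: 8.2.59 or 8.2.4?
8.2.59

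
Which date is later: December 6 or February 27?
December 6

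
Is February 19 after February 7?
Yes. Day 19 comes after day 7 in February — this is a date comparison, not a decimal one (the decimal 2.19 would be smaller than 2.7).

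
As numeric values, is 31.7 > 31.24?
True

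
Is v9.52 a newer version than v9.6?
Yes. Version numbers are compared segment by segment as integers, not as decimals: minor version 52 > 6, so v9.52 > v9.6 (even though the decimal 9.52 < 9.6).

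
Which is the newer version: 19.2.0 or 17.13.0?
19.2.0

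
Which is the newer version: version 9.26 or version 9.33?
version 9.33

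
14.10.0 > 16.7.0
False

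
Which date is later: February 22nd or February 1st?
February 22nd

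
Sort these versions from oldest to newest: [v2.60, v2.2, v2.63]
[v2.2, v2.60, v2.63]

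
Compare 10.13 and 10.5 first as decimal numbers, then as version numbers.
As decimals: 10.13 < 10.5. As versions: v10.13 > v10.5 (minor version 13 > 5).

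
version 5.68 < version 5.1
False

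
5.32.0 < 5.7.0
False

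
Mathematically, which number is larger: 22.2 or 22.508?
22.508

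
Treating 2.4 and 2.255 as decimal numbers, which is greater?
2.4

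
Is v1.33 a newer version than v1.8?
Yes. Version numbers are compared segment by segment as integers, not as decimals: minor version 33 > 8, so v1.33 > v1.8 (even though the decimal 1.33 < 1.8).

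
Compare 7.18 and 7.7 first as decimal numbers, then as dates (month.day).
As decimals: 7.18 < 7.7. As dates: 7/18 is later than 7/7 (day 18 > day 7).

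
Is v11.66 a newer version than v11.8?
Yes. Version numbers are compared segment by segment as integers, not as decimals: minor version 66 > 8, so v11.66 > v11.8 (even though the decimal 11.66 < 11.8).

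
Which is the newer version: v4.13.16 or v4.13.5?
v4.13.16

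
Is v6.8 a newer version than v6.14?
No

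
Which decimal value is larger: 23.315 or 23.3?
23.315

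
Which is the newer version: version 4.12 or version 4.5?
version 4.12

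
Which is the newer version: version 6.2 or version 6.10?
version 6.10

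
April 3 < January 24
False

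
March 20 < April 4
True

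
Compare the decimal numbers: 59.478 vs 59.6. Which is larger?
59.6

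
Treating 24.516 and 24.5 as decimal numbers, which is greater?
24.516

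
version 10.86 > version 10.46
True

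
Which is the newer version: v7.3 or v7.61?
v7.61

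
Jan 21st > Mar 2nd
False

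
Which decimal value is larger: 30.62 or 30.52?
30.62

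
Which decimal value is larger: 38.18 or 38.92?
38.92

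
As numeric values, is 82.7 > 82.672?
True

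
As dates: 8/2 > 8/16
False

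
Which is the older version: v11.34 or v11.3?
v11.3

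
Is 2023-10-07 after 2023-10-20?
No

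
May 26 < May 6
False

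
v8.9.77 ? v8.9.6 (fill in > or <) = >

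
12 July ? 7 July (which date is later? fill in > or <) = >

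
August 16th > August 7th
True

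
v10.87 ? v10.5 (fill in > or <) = >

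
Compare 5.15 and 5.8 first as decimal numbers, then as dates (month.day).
As decimals: 5.15 < 5.8. As dates: 5/15 is later than 5/8 (day 15 > day 8).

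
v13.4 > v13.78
False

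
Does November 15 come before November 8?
No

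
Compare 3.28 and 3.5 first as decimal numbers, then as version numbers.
As decimals: 3.28 < 3.5. As versions: v3.28 > v3.5 (minor version 28 > 5).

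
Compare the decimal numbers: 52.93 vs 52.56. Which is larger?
52.93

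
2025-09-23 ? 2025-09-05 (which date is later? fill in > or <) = >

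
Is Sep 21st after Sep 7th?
Yes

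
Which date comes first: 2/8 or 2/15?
2/8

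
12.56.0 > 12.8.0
True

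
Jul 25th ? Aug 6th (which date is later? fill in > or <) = <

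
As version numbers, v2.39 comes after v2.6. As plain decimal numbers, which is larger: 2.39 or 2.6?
2.6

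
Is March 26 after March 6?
Yes. Day 26 comes after day 6 in March — this is a date comparison, not a decimal one (the decimal 3.26 would be smaller than 3.6).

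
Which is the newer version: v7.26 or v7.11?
v7.26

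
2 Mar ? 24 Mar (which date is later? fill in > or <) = <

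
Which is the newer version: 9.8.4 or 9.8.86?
9.8.86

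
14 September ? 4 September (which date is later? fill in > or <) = >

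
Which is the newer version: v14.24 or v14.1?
v14.24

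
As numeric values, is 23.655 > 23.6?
True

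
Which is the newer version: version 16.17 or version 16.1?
version 16.17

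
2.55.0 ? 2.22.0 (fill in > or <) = >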